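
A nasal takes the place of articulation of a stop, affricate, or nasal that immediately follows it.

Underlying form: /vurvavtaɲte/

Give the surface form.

[vurvavtante]

/ɲ/ before /t/ (alveolar) → [n]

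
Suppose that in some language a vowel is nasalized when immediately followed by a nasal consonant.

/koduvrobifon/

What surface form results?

[koduvrobifõn]

/o/ before nasal /n/ → [õ]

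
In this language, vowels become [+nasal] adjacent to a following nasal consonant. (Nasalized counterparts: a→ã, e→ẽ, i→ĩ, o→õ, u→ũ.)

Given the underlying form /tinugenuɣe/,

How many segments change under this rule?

/i/ before nasal /n/ → [ĩ]
/e/ before nasal /n/ → [ẽ]
2 segments change.

2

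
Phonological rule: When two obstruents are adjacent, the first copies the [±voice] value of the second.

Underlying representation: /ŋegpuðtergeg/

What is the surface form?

[ŋekpuθtergeg]

/g/ before /p/ (voiceless) → [k]
/ð/ before /t/ (voiceless) → [θ]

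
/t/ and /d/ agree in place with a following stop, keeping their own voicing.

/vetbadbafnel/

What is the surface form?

[vepbabbafnel]

/t/ before /b/ (labial) → [p]
/d/ before /b/ (labial) → [b]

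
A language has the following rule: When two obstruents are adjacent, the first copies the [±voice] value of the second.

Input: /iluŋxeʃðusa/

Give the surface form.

[iluŋxeʒðusa]

/ʃ/ before /ð/ (voiced) → [ʒ]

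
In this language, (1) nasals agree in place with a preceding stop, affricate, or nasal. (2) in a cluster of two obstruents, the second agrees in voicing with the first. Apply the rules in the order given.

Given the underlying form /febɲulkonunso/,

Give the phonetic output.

[febmulkonunso]

Rule 1: /ɲ/ after /b/ (labial) → [m]
After rule 1: febmulkonunso
Rule 2: no segment meets the rule's conditions; no change.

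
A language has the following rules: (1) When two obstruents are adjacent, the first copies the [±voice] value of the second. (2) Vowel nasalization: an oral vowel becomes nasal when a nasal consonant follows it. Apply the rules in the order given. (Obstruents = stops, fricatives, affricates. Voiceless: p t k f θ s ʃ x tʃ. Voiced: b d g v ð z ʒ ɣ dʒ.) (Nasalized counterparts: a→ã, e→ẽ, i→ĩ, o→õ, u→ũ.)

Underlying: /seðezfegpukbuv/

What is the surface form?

[seðesfekpugbuv]

Rule 1: /z/ before /f/ (voiceless) → [s]
Rule 1: /g/ before /p/ (voiceless) → [k]
Rule 1: /k/ before /b/ (voiced) → [g]
After rule 1: seðesfekpugbuv
Rule 2: no segment meets the rule's conditions; no change.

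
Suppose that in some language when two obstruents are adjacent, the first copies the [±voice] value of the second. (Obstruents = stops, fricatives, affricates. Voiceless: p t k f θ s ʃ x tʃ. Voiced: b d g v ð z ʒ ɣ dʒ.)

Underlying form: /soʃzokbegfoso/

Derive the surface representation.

/ʃ/ before /z/ (voiced) → [ʒ]
/k/ before /b/ (voiced) → [g]
/g/ before /f/ (voiceless) → [k]

[soʒzogbekfoso]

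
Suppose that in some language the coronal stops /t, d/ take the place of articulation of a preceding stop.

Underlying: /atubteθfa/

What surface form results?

/t/ after /b/ (labial) → [p]

[atubpeθfa]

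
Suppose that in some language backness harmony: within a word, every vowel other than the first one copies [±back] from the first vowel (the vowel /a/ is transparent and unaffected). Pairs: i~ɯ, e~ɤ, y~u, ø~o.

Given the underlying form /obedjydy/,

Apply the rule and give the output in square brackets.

/e/ harmonizes with /o/ ([+back]) → [ɤ]
/y/ harmonizes with /o/ ([+back]) → [u]
/y/ harmonizes with /o/ ([+back]) → [u]

[obɤdjudu]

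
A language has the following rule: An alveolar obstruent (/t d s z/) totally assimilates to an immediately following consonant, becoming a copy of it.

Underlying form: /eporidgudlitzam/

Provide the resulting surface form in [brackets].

[eporiggullizzam]

/d/ before /g/ → [g] (total assimilation)
/d/ before /l/ → [l] (total assimilation)
/t/ before /z/ → [z] (total assimilation)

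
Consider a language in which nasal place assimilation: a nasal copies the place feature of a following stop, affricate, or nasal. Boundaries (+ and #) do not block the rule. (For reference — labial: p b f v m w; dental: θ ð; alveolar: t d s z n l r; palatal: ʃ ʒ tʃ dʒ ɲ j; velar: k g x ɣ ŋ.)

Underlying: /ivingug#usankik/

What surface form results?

[iviŋgug#usaŋkik]

/n/ before /g/ (velar) → [ŋ]
/n/ before /k/ (velar) → [ŋ]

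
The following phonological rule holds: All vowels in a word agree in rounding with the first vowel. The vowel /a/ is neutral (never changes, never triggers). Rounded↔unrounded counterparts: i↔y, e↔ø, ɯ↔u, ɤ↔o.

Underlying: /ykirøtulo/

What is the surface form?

/i/ harmonizes with /y/ ([+round]) → [y]

[ykyrøtulo]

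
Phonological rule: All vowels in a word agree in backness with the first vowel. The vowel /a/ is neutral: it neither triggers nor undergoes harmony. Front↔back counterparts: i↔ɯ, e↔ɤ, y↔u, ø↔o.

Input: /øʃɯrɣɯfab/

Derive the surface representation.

/ɯ/ harmonizes with /ø/ ([-back]) → [i]
/ɯ/ harmonizes with /ø/ ([-back]) → [i]

[øʃirɣifab]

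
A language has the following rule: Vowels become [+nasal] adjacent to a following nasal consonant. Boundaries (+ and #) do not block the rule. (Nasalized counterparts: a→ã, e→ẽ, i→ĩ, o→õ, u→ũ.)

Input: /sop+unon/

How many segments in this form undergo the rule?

2

/u/ before nasal /n/ → [ũ]
/o/ before nasal /n/ → [õ]
2 segments change.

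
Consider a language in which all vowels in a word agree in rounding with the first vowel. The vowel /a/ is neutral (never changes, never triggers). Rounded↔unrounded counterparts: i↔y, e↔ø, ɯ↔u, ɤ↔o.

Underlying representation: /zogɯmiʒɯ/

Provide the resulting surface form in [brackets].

[zogumyʒu]

/ɯ/ harmonizes with /o/ ([+round]) → [u]
/i/ harmonizes with /o/ ([+round]) → [y]
/ɯ/ harmonizes with /o/ ([+round]) → [u]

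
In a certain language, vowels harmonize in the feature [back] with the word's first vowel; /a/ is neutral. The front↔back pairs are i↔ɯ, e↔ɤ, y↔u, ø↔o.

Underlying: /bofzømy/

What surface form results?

[bofzomu]

/ø/ harmonizes with /o/ ([+back]) → [o]
/y/ harmonizes with /o/ ([+back]) → [u]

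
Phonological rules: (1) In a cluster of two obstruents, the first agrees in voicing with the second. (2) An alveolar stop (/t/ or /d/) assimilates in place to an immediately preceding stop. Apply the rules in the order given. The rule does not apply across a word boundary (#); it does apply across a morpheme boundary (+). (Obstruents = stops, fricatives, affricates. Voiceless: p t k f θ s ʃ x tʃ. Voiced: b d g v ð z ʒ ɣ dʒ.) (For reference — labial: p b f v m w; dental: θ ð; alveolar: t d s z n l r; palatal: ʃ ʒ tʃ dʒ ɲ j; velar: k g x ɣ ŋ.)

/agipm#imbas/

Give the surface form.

Rule 1: no segment meets the rule's conditions; no change.
After rule 1: agipm#imbas
Rule 2: no segment meets the rule's conditions; no change.

[agipm#imbas]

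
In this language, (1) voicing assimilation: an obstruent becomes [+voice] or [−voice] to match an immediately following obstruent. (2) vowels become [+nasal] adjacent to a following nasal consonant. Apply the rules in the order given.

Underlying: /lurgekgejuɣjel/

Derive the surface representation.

Rule 1: /k/ before /g/ (voiced) → [g]
After rule 1: lurgeggejuɣjel
Rule 2: no segment meets the rule's conditions; no change.

[lurgeggejuɣjel]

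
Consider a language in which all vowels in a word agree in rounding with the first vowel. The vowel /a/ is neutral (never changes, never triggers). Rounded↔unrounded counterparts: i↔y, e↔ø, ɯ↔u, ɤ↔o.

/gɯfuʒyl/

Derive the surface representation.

[gɯfɯʒil]

/u/ harmonizes with /ɯ/ ([-round]) → [ɯ]
/y/ harmonizes with /ɯ/ ([-round]) → [i]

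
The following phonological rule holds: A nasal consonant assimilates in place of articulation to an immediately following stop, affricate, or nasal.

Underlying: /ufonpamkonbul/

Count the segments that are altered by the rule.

/n/ before /p/ (labial) → [m]
/m/ before /k/ (velar) → [ŋ]
/n/ before /b/ (labial) → [m]
3 segments change.

3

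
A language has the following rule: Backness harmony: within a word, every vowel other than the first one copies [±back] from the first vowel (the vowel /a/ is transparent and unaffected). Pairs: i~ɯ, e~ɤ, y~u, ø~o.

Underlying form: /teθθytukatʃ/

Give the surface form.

[teθθytykatʃ]

/u/ harmonizes with /e/ ([-back]) → [y]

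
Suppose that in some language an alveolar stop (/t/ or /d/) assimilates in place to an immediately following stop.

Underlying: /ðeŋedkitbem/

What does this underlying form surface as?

[ðeŋegkipbem]

/d/ before /k/ (velar) → [g]
/t/ before /b/ (labial) → [p]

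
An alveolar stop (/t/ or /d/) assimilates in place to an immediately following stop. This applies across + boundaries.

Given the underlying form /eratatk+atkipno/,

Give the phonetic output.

/t/ before /k/ (velar) → [k]
/t/ before /k/ (velar) → [k]

[eratakk+akkipno]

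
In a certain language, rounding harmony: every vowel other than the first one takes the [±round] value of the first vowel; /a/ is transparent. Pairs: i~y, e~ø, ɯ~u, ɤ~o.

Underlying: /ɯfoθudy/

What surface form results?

/o/ harmonizes with /ɯ/ ([-round]) → [ɤ]
/u/ harmonizes with /ɯ/ ([-round]) → [ɯ]
/y/ harmonizes with /ɯ/ ([-round]) → [i]

[ɯfɤθɯdi]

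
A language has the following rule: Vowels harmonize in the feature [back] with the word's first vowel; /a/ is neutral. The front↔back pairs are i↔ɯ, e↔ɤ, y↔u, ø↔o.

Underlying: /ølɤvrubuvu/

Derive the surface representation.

[ølevrybyvy]

/ɤ/ harmonizes with /ø/ ([-back]) → [e]
/u/ harmonizes with /ø/ ([-back]) → [y]
/u/ harmonizes with /ø/ ([-back]) → [y]
/u/ harmonizes with /ø/ ([-back]) → [y]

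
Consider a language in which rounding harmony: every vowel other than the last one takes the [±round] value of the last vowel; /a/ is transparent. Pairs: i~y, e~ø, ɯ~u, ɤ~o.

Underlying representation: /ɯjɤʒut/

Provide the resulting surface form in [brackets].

[ujoʒut]

/ɯ/ harmonizes with /u/ ([+round]) → [u]
/ɤ/ harmonizes with /u/ ([+round]) → [o]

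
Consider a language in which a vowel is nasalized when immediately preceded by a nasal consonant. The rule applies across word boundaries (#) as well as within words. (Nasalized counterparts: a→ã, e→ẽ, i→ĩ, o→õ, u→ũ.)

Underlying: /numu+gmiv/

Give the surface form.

/u/ after nasal /n/ → [ũ]
/u/ after nasal /m/ → [ũ]
/i/ after nasal /m/ → [ĩ]

[nũmũ+gmĩv]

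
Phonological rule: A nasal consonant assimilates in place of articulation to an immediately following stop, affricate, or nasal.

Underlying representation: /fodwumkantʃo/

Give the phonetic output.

[fodwuŋkaɲtʃo]

/m/ before /k/ (velar) → [ŋ]
/n/ before /tʃ/ (palatal) → [ɲ]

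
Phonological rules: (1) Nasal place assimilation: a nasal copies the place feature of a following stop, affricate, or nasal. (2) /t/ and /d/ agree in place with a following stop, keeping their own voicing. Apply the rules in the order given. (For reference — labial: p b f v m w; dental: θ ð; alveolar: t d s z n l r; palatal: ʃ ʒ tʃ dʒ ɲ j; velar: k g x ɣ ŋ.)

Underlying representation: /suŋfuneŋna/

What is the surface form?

Rule 1: /ŋ/ before /n/ (alveolar) → [n]
After rule 1: suŋfunenna
Rule 2: no segment meets the rule's conditions; no change.

[suŋfunenna]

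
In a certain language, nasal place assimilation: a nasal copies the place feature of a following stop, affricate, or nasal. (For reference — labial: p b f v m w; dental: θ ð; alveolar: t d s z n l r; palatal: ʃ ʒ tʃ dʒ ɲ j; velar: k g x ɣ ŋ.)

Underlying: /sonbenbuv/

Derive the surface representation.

[sombembuv]

/n/ before /b/ (labial) → [m]
/n/ before /b/ (labial) → [m]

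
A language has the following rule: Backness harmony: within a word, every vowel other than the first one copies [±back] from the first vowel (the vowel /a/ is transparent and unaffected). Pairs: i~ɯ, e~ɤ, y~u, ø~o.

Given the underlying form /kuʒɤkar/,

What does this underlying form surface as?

[kuʒɤkar]

no segment meets the rule's conditions; no change.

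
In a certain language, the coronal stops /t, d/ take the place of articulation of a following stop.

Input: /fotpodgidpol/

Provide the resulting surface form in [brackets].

/t/ before /p/ (labial) → [p]
/d/ before /g/ (velar) → [g]
/d/ before /p/ (labial) → [b]

[foppoggibpol]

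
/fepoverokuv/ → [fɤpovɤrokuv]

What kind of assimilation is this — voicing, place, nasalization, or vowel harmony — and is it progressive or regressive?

vowel harmony, regressive

/e/→[ɤ] /e/→[ɤ].
Vowels agree with the last vowel, so the harmony is regressive.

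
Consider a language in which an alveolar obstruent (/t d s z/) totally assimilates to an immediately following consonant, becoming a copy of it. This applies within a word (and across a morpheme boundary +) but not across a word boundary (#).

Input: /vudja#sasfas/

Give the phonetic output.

[vujja#saffas]

/d/ before /j/ → [j] (total assimilation)
/s/ before /f/ → [f] (total assimilation)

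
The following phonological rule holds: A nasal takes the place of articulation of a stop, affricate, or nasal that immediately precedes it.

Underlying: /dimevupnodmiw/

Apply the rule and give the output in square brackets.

/n/ after /p/ (labial) → [m]
/m/ after /d/ (alveolar) → [n]

[dimevupmodniw]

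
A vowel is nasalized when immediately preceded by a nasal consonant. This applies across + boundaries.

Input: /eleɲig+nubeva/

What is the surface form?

[eleɲĩg+nũbeva]

/i/ after nasal /ɲ/ → [ĩ]
/u/ after nasal /n/ → [ũ]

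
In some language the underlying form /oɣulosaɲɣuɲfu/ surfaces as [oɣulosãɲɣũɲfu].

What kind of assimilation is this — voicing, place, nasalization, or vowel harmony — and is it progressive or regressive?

nasalization, regressive

/a/→[ã] /u/→[ũ].
Each target copies a feature from the following segment, so the direction is regressive.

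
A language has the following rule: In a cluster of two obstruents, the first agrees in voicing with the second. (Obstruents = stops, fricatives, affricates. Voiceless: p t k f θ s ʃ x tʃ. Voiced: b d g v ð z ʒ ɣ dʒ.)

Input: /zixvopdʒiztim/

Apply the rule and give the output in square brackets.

[ziɣvobdʒistim]

/x/ before /v/ (voiced) → [ɣ]
/p/ before /dʒ/ (voiced) → [b]
/z/ before /t/ (voiceless) → [s]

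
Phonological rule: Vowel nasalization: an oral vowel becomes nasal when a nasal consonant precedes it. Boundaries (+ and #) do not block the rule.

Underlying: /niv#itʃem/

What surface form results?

/i/ after nasal /n/ → [ĩ]

[nĩv#itʃem]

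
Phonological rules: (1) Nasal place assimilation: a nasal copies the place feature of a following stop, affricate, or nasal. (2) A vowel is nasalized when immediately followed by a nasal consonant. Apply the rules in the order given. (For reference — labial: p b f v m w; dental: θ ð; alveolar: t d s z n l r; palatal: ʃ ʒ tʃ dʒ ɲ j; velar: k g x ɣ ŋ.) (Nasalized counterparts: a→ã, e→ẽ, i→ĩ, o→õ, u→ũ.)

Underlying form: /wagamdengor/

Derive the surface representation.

[wagãndẽŋgor]

Rule 1: /m/ before /d/ (alveolar) → [n]
Rule 1: /n/ before /g/ (velar) → [ŋ]
After rule 1: wagandeŋgor
Rule 2: /a/ before nasal /n/ → [ã]
Rule 2: /e/ before nasal /ŋ/ → [ẽ]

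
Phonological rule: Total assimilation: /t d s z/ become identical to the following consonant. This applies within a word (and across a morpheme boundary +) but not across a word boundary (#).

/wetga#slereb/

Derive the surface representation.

[wegga#llereb]

/t/ before /g/ → [g] (total assimilation)
/s/ before /l/ → [l] (total assimilation)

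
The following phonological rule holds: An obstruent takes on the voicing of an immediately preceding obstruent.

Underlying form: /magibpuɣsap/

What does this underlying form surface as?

/p/ after /b/ (voiced) → [b]
/s/ after /ɣ/ (voiced) → [z]

[magibbuɣzap]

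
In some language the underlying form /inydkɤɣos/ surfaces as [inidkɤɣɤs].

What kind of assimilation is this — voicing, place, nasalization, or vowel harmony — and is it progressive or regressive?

vowel harmony, progressive

/y/→[i] /o/→[ɤ].
Vowels agree with the first vowel, so the harmony is progressive.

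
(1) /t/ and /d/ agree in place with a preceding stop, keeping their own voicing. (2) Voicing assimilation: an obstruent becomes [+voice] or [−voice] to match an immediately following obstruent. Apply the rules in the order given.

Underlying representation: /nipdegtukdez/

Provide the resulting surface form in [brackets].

[nibbekkuggez]

Rule 1: /d/ after /p/ (labial) → [b]
Rule 1: /t/ after /g/ (velar) → [k]
Rule 1: /d/ after /k/ (velar) → [g]
After rule 1: nipbegkukgez
Rule 2: /p/ before /b/ (voiced) → [b]
Rule 2: /g/ before /k/ (voiceless) → [k]
Rule 2: /k/ before /g/ (voiced) → [g]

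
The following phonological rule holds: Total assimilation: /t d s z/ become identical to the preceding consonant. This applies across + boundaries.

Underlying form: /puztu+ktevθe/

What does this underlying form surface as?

[puzzu+kkevθe]

/t/ after /z/ → [z] (total assimilation)
/t/ after /k/ → [k] (total assimilation)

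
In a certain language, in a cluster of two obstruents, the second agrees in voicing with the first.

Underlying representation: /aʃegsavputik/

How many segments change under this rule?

2

/s/ after /g/ (voiced) → [z]
/p/ after /v/ (voiced) → [b]
2 segments change.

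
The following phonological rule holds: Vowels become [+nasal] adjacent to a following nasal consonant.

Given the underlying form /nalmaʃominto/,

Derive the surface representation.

[nalmaʃõmĩnto]

/o/ before nasal /m/ → [õ]
/i/ before nasal /n/ → [ĩ]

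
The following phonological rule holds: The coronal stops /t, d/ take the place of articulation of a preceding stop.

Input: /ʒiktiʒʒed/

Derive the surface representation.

[ʒikkiʒʒed]

/t/ after /k/ (velar) → [k]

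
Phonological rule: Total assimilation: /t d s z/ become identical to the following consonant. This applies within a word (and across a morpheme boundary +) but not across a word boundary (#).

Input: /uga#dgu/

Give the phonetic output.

[uga#ggu]

/d/ before /g/ → [g] (total assimilation)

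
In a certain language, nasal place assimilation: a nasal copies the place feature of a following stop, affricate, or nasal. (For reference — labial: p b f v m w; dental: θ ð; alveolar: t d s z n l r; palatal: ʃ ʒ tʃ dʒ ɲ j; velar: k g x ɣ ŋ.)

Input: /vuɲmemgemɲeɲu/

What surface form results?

/ɲ/ before /m/ (labial) → [m]
/m/ before /g/ (velar) → [ŋ]
/m/ before /ɲ/ (palatal) → [ɲ]

[vummeŋgeɲɲeɲu]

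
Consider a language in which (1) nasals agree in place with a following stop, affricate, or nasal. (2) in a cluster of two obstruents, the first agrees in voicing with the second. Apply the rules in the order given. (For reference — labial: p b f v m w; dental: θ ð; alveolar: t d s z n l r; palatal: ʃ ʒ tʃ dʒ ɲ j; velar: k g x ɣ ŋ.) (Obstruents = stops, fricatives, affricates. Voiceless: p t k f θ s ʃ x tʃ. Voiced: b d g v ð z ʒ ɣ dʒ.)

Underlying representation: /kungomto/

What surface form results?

[kuŋgonto]

Rule 1: /n/ before /g/ (velar) → [ŋ]
Rule 1: /m/ before /t/ (alveolar) → [n]
After rule 1: kuŋgonto
Rule 2: no segment meets the rule's conditions; no change.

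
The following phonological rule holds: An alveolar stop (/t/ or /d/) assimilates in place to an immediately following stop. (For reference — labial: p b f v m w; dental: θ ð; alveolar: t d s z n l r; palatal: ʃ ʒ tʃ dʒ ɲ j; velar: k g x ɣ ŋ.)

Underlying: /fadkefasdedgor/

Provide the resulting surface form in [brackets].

[fagkefasdeggor]

/d/ before /k/ (velar) → [g]
/d/ before /g/ (velar) → [g]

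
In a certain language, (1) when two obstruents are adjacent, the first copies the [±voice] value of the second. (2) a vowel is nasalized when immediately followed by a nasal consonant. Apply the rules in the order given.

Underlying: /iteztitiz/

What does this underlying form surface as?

[itestitiz]

Rule 1: /z/ before /t/ (voiceless) → [s]
After rule 1: itestitiz
Rule 2: no segment meets the rule's conditions; no change.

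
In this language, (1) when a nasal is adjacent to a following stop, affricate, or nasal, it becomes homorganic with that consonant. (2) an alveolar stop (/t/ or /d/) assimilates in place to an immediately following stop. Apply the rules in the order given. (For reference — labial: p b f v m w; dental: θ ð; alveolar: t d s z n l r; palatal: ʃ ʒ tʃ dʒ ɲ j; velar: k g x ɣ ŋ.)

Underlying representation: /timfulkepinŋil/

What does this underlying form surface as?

[timfulkepiŋŋil]

Rule 1: /n/ before /ŋ/ (velar) → [ŋ]
After rule 1: timfulkepiŋŋil
Rule 2: no segment meets the rule's conditions; no change.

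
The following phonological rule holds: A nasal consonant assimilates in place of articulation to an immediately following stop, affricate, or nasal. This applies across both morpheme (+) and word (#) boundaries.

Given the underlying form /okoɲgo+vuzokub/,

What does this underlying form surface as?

[okoŋgo+vuzokub]

/ɲ/ before /g/ (velar) → [ŋ]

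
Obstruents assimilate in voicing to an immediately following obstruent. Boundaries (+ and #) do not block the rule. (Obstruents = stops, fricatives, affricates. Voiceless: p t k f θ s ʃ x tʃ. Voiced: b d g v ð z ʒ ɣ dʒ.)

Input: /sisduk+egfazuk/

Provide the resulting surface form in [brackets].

/s/ before /d/ (voiced) → [z]
/g/ before /f/ (voiceless) → [k]

[sizduk+ekfazuk]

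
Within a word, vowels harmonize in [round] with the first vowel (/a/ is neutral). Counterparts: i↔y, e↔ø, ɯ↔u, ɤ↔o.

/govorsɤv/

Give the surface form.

/ɤ/ harmonizes with /o/ ([+round]) → [o]

[govorsov]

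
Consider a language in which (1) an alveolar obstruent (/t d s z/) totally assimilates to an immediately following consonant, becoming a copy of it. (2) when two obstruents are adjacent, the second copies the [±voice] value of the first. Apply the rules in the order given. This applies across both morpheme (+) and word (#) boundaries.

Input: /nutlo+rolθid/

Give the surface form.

[nullo+rolθid]

Rule 1: /t/ before /l/ → [l] (total assimilation)
After rule 1: nullo+rolθid
Rule 2: no segment meets the rule's conditions; no change.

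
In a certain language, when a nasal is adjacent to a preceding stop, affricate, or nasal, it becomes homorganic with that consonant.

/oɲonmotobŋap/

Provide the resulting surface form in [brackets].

/m/ after /n/ (alveolar) → [n]
/ŋ/ after /b/ (labial) → [m]

[oɲonnotobmap]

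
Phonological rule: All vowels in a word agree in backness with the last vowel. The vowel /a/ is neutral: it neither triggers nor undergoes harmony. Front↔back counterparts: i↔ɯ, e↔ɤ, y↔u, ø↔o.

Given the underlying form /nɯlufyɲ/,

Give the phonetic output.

[nilyfyɲ]

/ɯ/ harmonizes with /y/ ([-back]) → [i]
/u/ harmonizes with /y/ ([-back]) → [y]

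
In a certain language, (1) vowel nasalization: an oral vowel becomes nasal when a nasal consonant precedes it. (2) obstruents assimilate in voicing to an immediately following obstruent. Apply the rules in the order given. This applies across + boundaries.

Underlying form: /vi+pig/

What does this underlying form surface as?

[vi+pig]

Rule 1: no segment meets the rule's conditions; no change.
After rule 1: vi+pig
Rule 2: no segment meets the rule's conditions; no change.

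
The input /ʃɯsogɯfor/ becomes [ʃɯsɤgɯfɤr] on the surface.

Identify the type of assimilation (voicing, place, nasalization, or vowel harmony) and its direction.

vowel harmony, progressive

/o/→[ɤ] /o/→[ɤ].
Vowels agree with the first vowel, so the harmony is progressive.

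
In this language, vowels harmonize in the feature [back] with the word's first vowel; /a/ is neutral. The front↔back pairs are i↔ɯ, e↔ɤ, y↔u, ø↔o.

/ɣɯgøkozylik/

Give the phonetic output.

/ø/ harmonizes with /ɯ/ ([+back]) → [o]
/y/ harmonizes with /ɯ/ ([+back]) → [u]
/i/ harmonizes with /ɯ/ ([+back]) → [ɯ]

[ɣɯgokozulɯk]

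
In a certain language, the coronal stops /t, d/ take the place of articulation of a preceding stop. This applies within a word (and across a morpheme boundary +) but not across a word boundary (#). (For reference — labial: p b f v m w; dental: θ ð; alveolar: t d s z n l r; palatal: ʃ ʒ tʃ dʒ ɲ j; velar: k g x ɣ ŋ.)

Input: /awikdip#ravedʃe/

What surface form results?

/d/ after /k/ (velar) → [g]

[awikgip#ravedʃe]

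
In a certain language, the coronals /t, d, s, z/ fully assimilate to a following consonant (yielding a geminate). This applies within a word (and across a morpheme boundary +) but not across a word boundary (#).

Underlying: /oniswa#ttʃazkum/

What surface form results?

[oniwwa#tʃtʃakkum]

/s/ before /w/ → [w] (total assimilation)
/t/ before /tʃ/ → [tʃ] (total assimilation)
/z/ before /k/ → [k] (total assimilation)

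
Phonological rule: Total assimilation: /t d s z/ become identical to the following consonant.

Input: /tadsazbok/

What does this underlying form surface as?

[tassabbok]

/d/ before /s/ → [s] (total assimilation)
/z/ before /b/ → [b] (total assimilation)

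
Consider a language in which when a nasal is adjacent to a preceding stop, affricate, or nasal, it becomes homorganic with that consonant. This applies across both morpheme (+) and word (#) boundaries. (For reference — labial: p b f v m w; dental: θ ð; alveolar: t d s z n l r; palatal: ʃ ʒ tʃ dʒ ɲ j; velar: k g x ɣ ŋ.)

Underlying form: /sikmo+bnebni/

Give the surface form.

[sikŋo+bmebmi]

/m/ after /k/ (velar) → [ŋ]
/n/ after /b/ (labial) → [m]
/n/ after /b/ (labial) → [m]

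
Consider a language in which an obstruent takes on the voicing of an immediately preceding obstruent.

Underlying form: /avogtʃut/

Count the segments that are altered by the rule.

1

/tʃ/ after /g/ (voiced) → [dʒ]
1 segment changes.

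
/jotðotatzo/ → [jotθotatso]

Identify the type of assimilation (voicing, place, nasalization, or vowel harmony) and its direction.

/ð/→[θ] /z/→[s].
Each target copies a feature from the preceding segment, so the direction is progressive.

voicing assimilation, progressive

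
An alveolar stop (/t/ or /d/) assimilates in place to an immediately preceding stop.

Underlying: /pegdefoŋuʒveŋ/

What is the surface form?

/d/ after /g/ (velar) → [g]

[peggefoŋuʒveŋ]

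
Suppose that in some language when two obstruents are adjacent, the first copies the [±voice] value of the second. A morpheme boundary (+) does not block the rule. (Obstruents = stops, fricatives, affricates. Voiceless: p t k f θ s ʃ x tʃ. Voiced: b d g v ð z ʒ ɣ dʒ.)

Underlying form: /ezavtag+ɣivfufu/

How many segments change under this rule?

/v/ before /t/ (voiceless) → [f]
/v/ before /f/ (voiceless) → [f]
2 segments change.

2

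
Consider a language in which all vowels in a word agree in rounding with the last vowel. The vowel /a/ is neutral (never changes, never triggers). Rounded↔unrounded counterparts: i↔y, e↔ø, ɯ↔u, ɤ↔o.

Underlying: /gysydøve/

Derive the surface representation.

/y/ harmonizes with /e/ ([-round]) → [i]
/y/ harmonizes with /e/ ([-round]) → [i]
/ø/ harmonizes with /e/ ([-round]) → [e]

[gisideve]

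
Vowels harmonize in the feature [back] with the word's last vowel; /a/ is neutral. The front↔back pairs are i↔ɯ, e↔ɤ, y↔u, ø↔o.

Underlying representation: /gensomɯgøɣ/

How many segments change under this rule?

/o/ harmonizes with /ø/ ([-back]) → [ø]
/ɯ/ harmonizes with /ø/ ([-back]) → [i]
2 segments change.

2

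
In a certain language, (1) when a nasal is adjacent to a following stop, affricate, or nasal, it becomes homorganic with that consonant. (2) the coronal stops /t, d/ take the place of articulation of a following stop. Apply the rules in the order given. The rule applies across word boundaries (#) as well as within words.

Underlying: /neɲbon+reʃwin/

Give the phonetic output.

Rule 1: /ɲ/ before /b/ (labial) → [m]
After rule 1: nembon+reʃwin
Rule 2: no segment meets the rule's conditions; no change.

[nembon+reʃwin]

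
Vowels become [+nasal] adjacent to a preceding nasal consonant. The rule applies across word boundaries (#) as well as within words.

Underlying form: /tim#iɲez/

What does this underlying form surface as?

/i/ after nasal /m/ → [ĩ]
/e/ after nasal /ɲ/ → [ẽ]

[tim#ĩɲẽz]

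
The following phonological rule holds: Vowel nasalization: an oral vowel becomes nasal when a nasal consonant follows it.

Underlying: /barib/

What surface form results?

no segment meets the rule's conditions; no change.

[barib]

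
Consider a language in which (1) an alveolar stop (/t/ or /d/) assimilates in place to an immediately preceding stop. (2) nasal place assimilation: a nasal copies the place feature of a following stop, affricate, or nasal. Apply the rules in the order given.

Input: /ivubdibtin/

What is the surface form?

Rule 1: /d/ after /b/ (labial) → [b]
Rule 1: /t/ after /b/ (labial) → [p]
After rule 1: ivubbibpin
Rule 2: no segment meets the rule's conditions; no change.

[ivubbibpin]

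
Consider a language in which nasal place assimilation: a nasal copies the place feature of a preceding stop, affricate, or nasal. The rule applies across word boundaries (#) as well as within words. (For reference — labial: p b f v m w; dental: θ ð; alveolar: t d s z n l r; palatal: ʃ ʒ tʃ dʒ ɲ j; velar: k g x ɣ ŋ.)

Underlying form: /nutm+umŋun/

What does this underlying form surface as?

[nutn+ummun]

/m/ after /t/ (alveolar) → [n]
/ŋ/ after /m/ (labial) → [m]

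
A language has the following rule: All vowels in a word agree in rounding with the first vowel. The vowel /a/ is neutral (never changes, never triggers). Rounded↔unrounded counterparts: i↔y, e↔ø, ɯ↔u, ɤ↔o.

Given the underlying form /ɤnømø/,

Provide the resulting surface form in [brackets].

[ɤneme]

/ø/ harmonizes with /ɤ/ ([-round]) → [e]
/ø/ harmonizes with /ɤ/ ([-round]) → [e]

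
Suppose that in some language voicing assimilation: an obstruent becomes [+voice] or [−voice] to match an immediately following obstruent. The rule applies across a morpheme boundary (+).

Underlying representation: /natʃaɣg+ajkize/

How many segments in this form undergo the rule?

No segment meets the rule's conditions.

0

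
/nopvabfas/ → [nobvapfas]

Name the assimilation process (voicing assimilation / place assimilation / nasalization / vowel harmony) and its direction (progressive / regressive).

voicing assimilation, regressive

/p/→[b] /b/→[p].
Each target copies a feature from the following segment, so the direction is regressive.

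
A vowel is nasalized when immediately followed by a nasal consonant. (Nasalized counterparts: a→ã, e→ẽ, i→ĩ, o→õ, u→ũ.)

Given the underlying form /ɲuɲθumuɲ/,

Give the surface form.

/u/ before nasal /ɲ/ → [ũ]
/u/ before nasal /m/ → [ũ]
/u/ before nasal /ɲ/ → [ũ]

[ɲũɲθũmũɲ]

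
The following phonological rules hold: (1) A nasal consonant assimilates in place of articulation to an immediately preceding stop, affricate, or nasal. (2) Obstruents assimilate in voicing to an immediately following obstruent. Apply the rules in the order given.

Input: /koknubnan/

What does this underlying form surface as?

[kokŋubman]

Rule 1: /n/ after /k/ (velar) → [ŋ]
Rule 1: /n/ after /b/ (labial) → [m]
After rule 1: kokŋubman
Rule 2: no segment meets the rule's conditions; no change.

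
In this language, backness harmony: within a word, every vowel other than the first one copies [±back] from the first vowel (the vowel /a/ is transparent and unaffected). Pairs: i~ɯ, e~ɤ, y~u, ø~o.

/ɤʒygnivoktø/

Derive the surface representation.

/y/ harmonizes with /ɤ/ ([+back]) → [u]
/i/ harmonizes with /ɤ/ ([+back]) → [ɯ]
/ø/ harmonizes with /ɤ/ ([+back]) → [o]

[ɤʒugnɯvokto]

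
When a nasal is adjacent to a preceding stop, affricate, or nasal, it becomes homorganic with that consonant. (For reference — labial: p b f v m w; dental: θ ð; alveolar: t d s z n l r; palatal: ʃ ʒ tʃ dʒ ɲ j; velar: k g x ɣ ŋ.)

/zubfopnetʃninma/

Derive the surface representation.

[zubfopmetʃɲinna]

/n/ after /p/ (labial) → [m]
/n/ after /tʃ/ (palatal) → [ɲ]
/m/ after /n/ (alveolar) → [n]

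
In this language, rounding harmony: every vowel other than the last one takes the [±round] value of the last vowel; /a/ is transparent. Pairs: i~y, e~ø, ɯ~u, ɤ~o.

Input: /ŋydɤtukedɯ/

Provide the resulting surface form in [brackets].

[ŋidɤtɯkedɯ]

/y/ harmonizes with /ɯ/ ([-round]) → [i]
/u/ harmonizes with /ɯ/ ([-round]) → [ɯ]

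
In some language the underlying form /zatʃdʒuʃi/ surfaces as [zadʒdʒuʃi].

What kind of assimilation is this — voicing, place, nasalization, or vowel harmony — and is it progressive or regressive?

/tʃ/→[dʒ].
Each target copies a feature from the following segment, so the direction is regressive.

voicing assimilation, regressive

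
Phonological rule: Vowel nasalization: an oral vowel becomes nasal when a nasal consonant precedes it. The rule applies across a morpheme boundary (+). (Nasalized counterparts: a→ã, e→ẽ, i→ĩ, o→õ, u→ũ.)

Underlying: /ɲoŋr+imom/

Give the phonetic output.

/o/ after nasal /ɲ/ → [õ]
/o/ after nasal /m/ → [õ]

[ɲõŋr+imõm]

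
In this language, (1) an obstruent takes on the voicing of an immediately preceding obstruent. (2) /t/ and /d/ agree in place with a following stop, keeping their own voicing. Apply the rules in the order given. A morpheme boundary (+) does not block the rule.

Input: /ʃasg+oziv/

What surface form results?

[ʃask+oziv]

Rule 1: /g/ after /s/ (voiceless) → [k]
After rule 1: ʃask+oziv
Rule 2: no segment meets the rule's conditions; no change.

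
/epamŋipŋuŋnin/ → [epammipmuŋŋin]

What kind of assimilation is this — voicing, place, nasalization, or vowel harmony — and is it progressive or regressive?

/ŋ/→[m] /ŋ/→[m] /n/→[ŋ].
Each target copies a feature from the preceding segment, so the direction is progressive.

place assimilation, progressive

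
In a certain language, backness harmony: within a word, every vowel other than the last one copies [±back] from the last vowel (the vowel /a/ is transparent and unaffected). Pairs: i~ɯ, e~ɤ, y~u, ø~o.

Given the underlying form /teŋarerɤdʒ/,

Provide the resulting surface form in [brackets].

[tɤŋarɤrɤdʒ]

/e/ harmonizes with /ɤ/ ([+back]) → [ɤ]
/e/ harmonizes with /ɤ/ ([+back]) → [ɤ]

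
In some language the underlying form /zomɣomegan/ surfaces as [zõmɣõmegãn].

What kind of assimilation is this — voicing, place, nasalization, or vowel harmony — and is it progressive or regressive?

nasalization, regressive

/o/→[õ] /o/→[õ] /a/→[ã].
Each target copies a feature from the following segment, so the direction is regressive.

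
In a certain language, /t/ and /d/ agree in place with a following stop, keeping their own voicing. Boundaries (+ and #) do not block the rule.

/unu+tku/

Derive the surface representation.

/t/ before /k/ (velar) → [k]

[unu+kku]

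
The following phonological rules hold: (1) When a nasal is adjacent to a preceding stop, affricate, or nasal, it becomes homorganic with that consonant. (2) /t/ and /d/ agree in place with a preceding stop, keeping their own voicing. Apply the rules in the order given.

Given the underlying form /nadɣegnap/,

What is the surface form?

Rule 1: /n/ after /g/ (velar) → [ŋ]
After rule 1: nadɣegŋap
Rule 2: no segment meets the rule's conditions; no change.

[nadɣegŋap]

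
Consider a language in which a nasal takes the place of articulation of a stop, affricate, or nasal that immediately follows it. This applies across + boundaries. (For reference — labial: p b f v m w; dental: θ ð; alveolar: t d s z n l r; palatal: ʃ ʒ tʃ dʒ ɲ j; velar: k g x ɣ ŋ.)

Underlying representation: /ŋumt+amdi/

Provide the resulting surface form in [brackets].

/m/ before /t/ (alveolar) → [n]
/m/ before /d/ (alveolar) → [n]

[ŋunt+andi]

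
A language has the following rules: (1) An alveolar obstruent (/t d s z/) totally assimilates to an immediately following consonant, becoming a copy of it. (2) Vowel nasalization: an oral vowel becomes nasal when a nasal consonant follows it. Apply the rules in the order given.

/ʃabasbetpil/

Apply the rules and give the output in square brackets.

Rule 1: /s/ before /b/ → [b] (total assimilation)
Rule 1: /t/ before /p/ → [p] (total assimilation)
After rule 1: ʃababbeppil
Rule 2: no segment meets the rule's conditions; no change.

[ʃababbeppil]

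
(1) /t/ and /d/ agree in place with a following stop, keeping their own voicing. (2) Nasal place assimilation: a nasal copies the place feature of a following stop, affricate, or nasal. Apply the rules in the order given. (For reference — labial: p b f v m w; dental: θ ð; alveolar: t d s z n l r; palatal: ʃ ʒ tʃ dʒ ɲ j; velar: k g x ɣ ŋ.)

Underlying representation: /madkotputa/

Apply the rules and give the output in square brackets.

[magkopputa]

Rule 1: /d/ before /k/ (velar) → [g]
Rule 1: /t/ before /p/ (labial) → [p]
After rule 1: magkopputa
Rule 2: no segment meets the rule's conditions; no change.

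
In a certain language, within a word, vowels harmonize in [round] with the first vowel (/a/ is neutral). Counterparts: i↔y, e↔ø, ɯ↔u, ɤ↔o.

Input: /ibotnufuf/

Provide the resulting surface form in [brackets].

/o/ harmonizes with /i/ ([-round]) → [ɤ]
/u/ harmonizes with /i/ ([-round]) → [ɯ]
/u/ harmonizes with /i/ ([-round]) → [ɯ]

[ibɤtnɯfɯf]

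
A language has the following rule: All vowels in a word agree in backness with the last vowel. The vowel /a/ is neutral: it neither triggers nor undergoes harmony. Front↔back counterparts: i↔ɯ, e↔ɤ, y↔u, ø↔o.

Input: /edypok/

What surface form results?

/e/ harmonizes with /o/ ([+back]) → [ɤ]
/y/ harmonizes with /o/ ([+back]) → [u]

[ɤdupok]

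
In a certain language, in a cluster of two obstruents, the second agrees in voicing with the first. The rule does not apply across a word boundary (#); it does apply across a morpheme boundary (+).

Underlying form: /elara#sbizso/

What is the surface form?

[elara#spizzo]

/b/ after /s/ (voiceless) → [p]
/s/ after /z/ (voiced) → [z]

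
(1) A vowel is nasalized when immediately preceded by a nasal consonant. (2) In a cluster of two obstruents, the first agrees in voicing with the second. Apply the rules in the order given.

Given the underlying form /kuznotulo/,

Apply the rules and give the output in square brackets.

[kuznõtulo]

Rule 1: /o/ after nasal /n/ → [õ]
After rule 1: kuznõtulo
Rule 2: no segment meets the rule's conditions; no change.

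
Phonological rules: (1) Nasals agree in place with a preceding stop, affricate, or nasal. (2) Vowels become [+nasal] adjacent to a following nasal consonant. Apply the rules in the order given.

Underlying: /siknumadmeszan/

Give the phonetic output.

[sikŋũmadneszãn]

Rule 1: /n/ after /k/ (velar) → [ŋ]
Rule 1: /m/ after /d/ (alveolar) → [n]
After rule 1: sikŋumadneszan
Rule 2: /u/ before nasal /m/ → [ũ]
Rule 2: /a/ before nasal /n/ → [ã]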